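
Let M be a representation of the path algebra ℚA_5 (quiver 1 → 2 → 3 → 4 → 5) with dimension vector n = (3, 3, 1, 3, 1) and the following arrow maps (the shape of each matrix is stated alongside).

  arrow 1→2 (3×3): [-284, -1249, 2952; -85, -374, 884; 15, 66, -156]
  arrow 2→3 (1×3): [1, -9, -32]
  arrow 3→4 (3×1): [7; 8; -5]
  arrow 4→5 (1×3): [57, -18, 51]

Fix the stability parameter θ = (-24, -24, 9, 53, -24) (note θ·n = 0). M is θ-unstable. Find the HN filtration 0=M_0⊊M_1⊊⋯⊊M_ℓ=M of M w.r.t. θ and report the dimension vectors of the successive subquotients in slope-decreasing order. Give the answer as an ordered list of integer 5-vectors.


Via rank(M_{q-1}∘⋯∘M_p): M ≅ I[1,1], I[1,2], I[1,4], I[2,2], I[4,4], I[4,5].
μ_θ-semistable layers: μ^(1)=53; μ^(2)=29/2; μ^(3)=9; μ^(4)=-24

((0, 0, 0, 2, 0); (0, 0, 0, 1, 1); (0, 0, 1, 0, 0); (3, 3, 0, 0, 0))


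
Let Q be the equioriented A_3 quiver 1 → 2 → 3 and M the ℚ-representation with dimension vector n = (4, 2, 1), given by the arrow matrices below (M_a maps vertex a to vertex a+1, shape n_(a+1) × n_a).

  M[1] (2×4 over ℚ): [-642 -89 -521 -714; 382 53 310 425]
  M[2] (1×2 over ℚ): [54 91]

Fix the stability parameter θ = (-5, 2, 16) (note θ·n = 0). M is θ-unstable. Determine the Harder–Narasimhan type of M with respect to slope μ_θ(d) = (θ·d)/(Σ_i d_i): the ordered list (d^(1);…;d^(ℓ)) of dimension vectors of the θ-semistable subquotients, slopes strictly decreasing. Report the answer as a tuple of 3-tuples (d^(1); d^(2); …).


Barcode: M ≅ I[1,1]^2, I[1,2], I[1,3]. HN layers by μ_θ (3 steps, strictly decreasing):
  μ^(1)=16; μ^(2)=2; μ^(3)=-5

((0, 0, 1); (0, 2, 0); (4, 0, 0))


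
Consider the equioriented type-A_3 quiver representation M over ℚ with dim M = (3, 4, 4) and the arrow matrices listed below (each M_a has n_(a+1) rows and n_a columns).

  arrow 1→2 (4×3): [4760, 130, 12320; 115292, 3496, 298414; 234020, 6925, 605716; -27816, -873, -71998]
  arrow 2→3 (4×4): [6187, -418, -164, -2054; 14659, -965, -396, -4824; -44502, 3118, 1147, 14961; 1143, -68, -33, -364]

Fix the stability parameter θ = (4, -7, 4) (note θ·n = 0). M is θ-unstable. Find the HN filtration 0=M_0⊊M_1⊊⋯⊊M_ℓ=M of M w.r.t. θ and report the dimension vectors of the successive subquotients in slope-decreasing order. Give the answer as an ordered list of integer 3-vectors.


Via rank(M_{q-1}∘⋯∘M_p): M ≅ I[1,1], I[1,3]^2, I[2,3]^2.
μ_θ-semistable layers: μ^(1)=4; μ^(2)=-3/2; μ^(3)=-7

((1, 0, 4); (2, 2, 0); (0, 2, 0))


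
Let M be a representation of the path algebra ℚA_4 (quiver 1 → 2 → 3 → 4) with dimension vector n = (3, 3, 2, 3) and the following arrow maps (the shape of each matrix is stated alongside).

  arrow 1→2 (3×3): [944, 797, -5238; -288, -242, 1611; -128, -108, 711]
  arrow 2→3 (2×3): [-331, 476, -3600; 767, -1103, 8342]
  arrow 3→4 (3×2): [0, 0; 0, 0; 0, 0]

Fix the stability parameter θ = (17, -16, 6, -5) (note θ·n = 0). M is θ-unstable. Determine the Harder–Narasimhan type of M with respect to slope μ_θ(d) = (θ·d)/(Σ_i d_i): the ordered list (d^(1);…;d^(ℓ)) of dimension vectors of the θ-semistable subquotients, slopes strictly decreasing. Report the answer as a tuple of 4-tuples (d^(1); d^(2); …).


Via rank(M_{q-1}∘⋯∘M_p): M ≅ I[1,1], I[1,3]^2, I[2,2], I[4,4]^3.
μ_θ-semistable layers: μ^(1)=17; μ^(2)=6; μ^(3)=1/2; μ^(4)=-5; μ^(5)=-16

((1, 0, 0, 0); (0, 0, 2, 0); (2, 2, 0, 0); (0, 0, 0, 3); (0, 1, 0, 0))


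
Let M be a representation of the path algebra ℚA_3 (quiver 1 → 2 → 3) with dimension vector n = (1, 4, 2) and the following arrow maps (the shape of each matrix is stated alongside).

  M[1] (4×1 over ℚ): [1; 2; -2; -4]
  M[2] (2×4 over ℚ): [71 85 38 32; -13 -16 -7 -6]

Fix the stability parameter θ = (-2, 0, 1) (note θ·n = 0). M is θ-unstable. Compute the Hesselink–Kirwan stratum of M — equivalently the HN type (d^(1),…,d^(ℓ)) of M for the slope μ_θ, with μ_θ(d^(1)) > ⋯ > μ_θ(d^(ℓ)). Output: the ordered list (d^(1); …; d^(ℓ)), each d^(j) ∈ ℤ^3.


Barcode: M ≅ I[1,3], I[2,2]^2, I[2,3]. HN layers by μ_θ (3 steps, strictly decreasing):
  μ^(1)=1; μ^(2)=0; μ^(3)=-2

((0, 0, 2); (0, 4, 0); (1, 0, 0))


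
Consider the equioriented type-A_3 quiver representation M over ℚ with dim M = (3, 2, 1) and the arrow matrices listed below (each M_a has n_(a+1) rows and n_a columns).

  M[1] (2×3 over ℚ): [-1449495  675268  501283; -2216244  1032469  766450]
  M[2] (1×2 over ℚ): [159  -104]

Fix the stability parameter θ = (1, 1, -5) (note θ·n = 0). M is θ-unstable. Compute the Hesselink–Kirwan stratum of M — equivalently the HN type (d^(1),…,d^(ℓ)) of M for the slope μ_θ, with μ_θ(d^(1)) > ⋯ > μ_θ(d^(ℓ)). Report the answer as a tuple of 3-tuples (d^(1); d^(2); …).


Interval decomposition of M: I[1,1], I[1,2], I[1,3].
HN type (ℓ=2): μ^(1)=1; μ^(2)=-1

((2, 1, 0); (1, 1, 1))


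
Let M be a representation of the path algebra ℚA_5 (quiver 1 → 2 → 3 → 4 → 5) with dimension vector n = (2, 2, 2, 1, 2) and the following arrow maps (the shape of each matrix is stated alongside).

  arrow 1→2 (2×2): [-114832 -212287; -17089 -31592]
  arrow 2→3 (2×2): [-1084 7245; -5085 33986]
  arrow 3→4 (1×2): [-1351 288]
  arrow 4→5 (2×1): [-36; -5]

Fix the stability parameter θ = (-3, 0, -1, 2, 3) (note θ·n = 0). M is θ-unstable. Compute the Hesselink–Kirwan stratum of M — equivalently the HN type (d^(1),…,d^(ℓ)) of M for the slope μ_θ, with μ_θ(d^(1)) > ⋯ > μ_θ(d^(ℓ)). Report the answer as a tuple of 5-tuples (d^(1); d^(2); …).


Via rank(M_{q-1}∘⋯∘M_p): M ≅ I[1,3], I[1,5], I[5,5].
μ_θ-semistable layers: μ^(1)=3; μ^(2)=2; μ^(3)=-1/2; μ^(4)=-3

((0, 0, 0, 0, 2); (0, 0, 0, 1, 0); (0, 2, 2, 0, 0); (2, 0, 0, 0, 0))


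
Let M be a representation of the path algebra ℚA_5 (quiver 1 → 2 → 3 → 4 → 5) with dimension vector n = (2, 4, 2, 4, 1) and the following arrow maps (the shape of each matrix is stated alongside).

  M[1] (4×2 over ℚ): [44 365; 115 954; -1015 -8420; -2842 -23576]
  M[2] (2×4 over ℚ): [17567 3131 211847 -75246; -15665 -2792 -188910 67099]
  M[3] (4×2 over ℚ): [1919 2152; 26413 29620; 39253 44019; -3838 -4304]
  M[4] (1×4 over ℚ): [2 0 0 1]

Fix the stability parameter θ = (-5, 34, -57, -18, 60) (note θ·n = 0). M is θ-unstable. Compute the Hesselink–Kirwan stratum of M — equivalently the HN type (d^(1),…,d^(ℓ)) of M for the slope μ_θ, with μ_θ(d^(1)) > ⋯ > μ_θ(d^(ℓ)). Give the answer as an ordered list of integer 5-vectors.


Via rank(M_{q-1}∘⋯∘M_p): M ≅ I[1,2], I[1,4], I[2,2], I[2,4], I[4,4], I[4,5].
μ_θ-semistable layers: μ^(1)=60; μ^(2)=34; μ^(3)=-5; μ^(4)=-23/2; μ^(5)=-41/3; μ^(6)=-18

((0, 0, 0, 0, 1); (0, 2, 0, 0, 0); (1, 0, 0, 0, 0); (1, 1, 1, 1, 0); (0, 1, 1, 1, 0); (0, 0, 0, 2, 0))


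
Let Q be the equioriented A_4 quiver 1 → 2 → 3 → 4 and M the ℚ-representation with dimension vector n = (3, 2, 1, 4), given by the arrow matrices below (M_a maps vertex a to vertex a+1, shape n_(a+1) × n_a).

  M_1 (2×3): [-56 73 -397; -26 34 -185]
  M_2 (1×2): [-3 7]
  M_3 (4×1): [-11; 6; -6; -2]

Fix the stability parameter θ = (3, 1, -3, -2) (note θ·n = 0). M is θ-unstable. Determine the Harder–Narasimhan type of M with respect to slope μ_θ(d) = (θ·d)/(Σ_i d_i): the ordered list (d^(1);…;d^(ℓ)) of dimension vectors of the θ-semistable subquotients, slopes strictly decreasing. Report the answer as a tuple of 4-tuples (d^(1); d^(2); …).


Interval decomposition of M: I[1,1], I[1,2], I[1,4], I[4,4]^3.
HN type (ℓ=4): μ^(1)=3; μ^(2)=2; μ^(3)=-1/4; μ^(4)=-2

((1, 0, 0, 0); (1, 1, 0, 0); (1, 1, 1, 1); (0, 0, 0, 3))


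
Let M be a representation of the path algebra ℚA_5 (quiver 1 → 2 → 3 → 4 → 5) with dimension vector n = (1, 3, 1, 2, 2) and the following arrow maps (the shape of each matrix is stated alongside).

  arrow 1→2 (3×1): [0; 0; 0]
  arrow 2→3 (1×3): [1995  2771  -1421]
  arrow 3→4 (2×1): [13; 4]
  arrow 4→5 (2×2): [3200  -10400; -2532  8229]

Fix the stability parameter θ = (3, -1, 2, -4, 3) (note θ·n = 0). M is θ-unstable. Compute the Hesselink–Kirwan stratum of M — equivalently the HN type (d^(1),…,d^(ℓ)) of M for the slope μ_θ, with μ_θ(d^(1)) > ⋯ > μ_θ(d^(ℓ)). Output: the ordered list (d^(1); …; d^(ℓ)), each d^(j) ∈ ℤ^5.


Via rank(M_{q-1}∘⋯∘M_p): M ≅ I[1,1], I[2,2]^2, I[2,4], I[4,5], I[5,5].
μ_θ-semistable layers: μ^(1)=3; μ^(2)=-1; μ^(3)=-4

((1, 0, 0, 0, 2); (0, 3, 1, 1, 0); (0, 0, 0, 1, 0))


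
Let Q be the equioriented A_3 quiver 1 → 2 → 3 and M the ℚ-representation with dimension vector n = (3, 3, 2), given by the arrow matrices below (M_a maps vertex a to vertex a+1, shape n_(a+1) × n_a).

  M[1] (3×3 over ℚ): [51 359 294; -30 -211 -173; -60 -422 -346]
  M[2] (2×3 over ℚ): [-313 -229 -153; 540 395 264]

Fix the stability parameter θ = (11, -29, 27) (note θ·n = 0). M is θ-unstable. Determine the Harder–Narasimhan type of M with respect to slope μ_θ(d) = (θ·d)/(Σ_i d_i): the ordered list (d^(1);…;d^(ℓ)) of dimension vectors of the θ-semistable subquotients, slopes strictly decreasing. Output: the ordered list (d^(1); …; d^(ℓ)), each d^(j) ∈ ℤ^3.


Interval decomposition of M: I[1,1], I[1,3]^2, I[2,2].
HN type (ℓ=4): μ^(1)=27; μ^(2)=11; μ^(3)=-9; μ^(4)=-29

((0, 0, 2); (1, 0, 0); (2, 2, 0); (0, 1, 0))


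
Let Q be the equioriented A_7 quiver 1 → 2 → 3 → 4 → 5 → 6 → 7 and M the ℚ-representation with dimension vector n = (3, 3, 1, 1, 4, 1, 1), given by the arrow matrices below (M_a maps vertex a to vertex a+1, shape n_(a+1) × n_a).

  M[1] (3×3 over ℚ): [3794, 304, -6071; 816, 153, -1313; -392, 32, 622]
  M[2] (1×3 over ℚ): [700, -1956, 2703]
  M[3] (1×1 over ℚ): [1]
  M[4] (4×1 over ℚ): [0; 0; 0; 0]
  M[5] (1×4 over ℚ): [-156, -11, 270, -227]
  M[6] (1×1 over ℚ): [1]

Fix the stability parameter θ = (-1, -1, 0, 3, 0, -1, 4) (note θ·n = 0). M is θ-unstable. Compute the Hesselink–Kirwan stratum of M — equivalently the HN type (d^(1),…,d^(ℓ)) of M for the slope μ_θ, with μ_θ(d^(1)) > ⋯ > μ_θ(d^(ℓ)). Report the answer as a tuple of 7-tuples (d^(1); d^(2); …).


Barcode: M ≅ I[1,2]^2, I[1,4], I[5,5]^3, I[5,7]. HN layers by μ_θ (5 steps, strictly decreasing):
  μ^(1)=4; μ^(2)=3; μ^(3)=0; μ^(4)=-1/2; μ^(5)=-1

((0, 0, 0, 0, 0, 0, 1); (0, 0, 0, 1, 0, 0, 0); (0, 0, 1, 0, 3, 0, 0); (0, 0, 0, 0, 1, 1, 0); (3, 3, 0, 0, 0, 0, 0))


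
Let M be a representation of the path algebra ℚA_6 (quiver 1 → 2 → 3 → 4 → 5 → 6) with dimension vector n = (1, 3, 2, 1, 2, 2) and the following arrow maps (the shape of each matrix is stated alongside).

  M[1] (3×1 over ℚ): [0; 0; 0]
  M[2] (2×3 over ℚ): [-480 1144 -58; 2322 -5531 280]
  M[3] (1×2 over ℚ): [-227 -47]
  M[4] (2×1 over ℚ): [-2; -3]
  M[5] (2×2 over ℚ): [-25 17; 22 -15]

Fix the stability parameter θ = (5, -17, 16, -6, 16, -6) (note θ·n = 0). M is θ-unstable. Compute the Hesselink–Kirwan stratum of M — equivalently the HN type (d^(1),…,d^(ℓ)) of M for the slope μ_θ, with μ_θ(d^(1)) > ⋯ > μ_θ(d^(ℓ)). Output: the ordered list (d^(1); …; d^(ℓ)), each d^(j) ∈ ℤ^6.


Interval decomposition of M: I[1,1], I[2,2], I[2,3], I[2,6], I[5,6].
HN type (ℓ=3): μ^(1)=16; μ^(2)=5; μ^(3)=-17

((0, 0, 1, 0, 0, 0); (1, 0, 1, 1, 2, 2); (0, 3, 0, 0, 0, 0))


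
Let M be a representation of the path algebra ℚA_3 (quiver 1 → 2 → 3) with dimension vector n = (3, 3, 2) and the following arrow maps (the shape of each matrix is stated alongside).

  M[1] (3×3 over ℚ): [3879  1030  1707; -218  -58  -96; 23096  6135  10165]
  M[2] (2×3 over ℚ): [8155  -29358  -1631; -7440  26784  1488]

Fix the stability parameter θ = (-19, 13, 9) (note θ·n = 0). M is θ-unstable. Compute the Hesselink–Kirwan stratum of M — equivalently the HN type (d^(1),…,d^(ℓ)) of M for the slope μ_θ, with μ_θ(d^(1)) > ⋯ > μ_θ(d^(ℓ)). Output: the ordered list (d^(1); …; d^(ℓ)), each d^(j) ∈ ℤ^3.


Via rank(M_{q-1}∘⋯∘M_p): M ≅ I[1,2]^2, I[1,3], I[3,3].
μ_θ-semistable layers: μ^(1)=13; μ^(2)=11; μ^(3)=9; μ^(4)=-19

((0, 2, 0); (0, 1, 1); (0, 0, 1); (3, 0, 0))


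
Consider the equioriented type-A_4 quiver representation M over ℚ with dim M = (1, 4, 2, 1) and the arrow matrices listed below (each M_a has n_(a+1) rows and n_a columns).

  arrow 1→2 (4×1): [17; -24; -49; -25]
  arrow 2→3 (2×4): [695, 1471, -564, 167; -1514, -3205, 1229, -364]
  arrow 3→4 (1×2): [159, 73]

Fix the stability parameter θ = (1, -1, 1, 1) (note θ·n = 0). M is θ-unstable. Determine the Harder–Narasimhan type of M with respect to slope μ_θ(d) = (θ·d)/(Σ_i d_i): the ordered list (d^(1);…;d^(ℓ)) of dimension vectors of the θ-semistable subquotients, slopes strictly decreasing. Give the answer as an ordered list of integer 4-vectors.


Via rank(M_{q-1}∘⋯∘M_p): M ≅ I[1,4], I[2,2]^2, I[2,3].
μ_θ-semistable layers: μ^(1)=1; μ^(2)=0; μ^(3)=-1

((0, 0, 2, 1); (1, 1, 0, 0); (0, 3, 0, 0))


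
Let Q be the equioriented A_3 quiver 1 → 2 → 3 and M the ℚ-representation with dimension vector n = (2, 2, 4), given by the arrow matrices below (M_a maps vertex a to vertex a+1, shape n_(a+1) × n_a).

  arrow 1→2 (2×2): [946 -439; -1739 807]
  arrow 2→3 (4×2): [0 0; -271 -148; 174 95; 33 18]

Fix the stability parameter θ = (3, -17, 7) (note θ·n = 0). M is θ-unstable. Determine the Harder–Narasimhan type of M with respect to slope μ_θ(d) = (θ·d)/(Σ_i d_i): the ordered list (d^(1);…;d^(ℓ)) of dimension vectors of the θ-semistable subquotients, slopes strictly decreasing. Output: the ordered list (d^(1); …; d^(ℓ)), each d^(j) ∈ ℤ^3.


Interval decomposition of M: I[1,3]^2, I[3,3]^2.
HN type (ℓ=2): μ^(1)=7; μ^(2)=-7

((0, 0, 4); (2, 2, 0))


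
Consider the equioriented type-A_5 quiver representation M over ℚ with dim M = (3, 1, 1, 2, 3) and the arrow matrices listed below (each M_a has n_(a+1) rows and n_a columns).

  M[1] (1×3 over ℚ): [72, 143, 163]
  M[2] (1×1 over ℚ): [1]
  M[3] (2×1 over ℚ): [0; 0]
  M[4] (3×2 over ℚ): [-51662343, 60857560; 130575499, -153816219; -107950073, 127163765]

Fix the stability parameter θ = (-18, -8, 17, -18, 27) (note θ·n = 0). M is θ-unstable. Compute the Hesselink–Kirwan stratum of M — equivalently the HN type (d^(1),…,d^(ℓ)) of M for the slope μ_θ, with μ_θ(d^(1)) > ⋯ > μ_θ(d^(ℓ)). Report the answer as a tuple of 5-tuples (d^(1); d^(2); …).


Interval decomposition of M: I[1,1]^2, I[1,3], I[4,5]^2, I[5,5].
HN type (ℓ=4): μ^(1)=27; μ^(2)=17; μ^(3)=-8; μ^(4)=-18

((0, 0, 0, 0, 3); (0, 0, 1, 0, 0); (0, 1, 0, 0, 0); (3, 0, 0, 2, 0))


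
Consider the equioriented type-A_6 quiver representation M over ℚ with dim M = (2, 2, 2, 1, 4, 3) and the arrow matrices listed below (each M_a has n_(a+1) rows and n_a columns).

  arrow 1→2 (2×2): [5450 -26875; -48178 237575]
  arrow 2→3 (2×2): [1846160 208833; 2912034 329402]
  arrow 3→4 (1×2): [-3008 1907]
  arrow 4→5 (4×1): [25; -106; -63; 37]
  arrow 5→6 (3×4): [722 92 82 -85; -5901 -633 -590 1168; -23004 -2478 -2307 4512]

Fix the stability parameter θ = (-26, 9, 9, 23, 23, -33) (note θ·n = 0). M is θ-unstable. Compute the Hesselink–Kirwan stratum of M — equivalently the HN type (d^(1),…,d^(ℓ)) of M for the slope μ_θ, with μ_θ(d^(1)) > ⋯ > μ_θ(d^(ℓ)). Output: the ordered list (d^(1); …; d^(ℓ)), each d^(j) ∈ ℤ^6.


Via rank(M_{q-1}∘⋯∘M_p): M ≅ I[1,1], I[1,3], I[2,6], I[5,5], I[5,6]^2.
μ_θ-semistable layers: μ^(1)=23; μ^(2)=9; μ^(3)=31/5; μ^(4)=-5; μ^(5)=-26

((0, 0, 0, 0, 1, 0); (0, 1, 1, 0, 0, 0); (0, 1, 1, 1, 1, 1); (0, 0, 0, 0, 2, 2); (2, 0, 0, 0, 0, 0))


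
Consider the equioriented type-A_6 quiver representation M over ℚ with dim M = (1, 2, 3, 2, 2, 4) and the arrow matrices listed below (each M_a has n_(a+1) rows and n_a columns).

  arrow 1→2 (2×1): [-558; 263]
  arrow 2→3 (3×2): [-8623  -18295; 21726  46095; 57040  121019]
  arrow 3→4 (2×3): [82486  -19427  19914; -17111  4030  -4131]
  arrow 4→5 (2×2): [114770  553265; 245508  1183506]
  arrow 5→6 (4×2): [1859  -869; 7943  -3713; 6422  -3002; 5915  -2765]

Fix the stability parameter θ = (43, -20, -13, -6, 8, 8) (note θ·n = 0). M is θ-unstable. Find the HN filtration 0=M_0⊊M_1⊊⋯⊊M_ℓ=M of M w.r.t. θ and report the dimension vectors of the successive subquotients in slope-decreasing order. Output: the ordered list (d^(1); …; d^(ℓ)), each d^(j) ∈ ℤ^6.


Via rank(M_{q-1}∘⋯∘M_p): M ≅ I[1,6], I[2,4], I[3,3], I[5,5], I[6,6]^3.
μ_θ-semistable layers: μ^(1)=8; μ^(2)=1; μ^(3)=-6; μ^(4)=-13; μ^(5)=-20

((0, 0, 0, 0, 2, 4); (1, 1, 1, 1, 0, 0); (0, 0, 0, 1, 0, 0); (0, 0, 2, 0, 0, 0); (0, 1, 0, 0, 0, 0))


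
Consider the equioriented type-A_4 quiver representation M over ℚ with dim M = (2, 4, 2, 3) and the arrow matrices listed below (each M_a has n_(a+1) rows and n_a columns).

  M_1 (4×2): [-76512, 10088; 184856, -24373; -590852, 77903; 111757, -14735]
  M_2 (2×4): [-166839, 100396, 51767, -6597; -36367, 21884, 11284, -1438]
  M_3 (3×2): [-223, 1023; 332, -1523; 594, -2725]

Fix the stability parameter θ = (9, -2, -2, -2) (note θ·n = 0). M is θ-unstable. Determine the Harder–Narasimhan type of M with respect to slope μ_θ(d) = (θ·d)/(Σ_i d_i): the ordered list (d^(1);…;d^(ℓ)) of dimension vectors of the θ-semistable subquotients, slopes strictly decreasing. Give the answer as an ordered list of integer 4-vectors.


Barcode: M ≅ I[1,4]^2, I[2,2]^2, I[4,4]. HN layers by μ_θ (2 steps, strictly decreasing):
  μ^(1)=3/4; μ^(2)=-2

((2, 2, 2, 2); (0, 2, 0, 1))


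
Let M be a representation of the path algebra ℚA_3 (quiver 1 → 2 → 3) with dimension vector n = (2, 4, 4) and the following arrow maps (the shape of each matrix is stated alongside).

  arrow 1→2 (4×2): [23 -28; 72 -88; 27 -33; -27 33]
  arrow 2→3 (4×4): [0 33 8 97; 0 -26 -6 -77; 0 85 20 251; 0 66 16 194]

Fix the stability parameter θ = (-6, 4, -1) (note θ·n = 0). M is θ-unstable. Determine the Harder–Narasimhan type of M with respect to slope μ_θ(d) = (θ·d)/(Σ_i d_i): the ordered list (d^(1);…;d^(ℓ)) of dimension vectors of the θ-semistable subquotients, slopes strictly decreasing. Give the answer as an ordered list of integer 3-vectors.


Barcode: M ≅ I[1,2], I[1,3], I[2,2], I[2,3], I[3,3]^2. HN layers by μ_θ (4 steps, strictly decreasing):
  μ^(1)=4; μ^(2)=3/2; μ^(3)=-1; μ^(4)=-6

((0, 2, 0); (0, 2, 2); (0, 0, 2); (2, 0, 0))


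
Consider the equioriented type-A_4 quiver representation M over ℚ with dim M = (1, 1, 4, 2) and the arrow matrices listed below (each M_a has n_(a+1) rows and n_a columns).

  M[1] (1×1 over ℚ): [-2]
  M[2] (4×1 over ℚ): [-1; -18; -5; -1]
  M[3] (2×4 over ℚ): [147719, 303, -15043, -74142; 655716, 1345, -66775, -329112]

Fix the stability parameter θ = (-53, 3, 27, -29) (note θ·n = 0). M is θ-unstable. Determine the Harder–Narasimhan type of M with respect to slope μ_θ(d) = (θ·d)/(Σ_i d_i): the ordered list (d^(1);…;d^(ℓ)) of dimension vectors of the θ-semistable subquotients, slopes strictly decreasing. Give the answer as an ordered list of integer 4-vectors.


Interval decomposition of M: I[1,4], I[3,3]^2, I[3,4].
HN type (ℓ=4): μ^(1)=27; μ^(2)=1/3; μ^(3)=-1; μ^(4)=-53

((0, 0, 2, 0); (0, 1, 1, 1); (0, 0, 1, 1); (1, 0, 0, 0))


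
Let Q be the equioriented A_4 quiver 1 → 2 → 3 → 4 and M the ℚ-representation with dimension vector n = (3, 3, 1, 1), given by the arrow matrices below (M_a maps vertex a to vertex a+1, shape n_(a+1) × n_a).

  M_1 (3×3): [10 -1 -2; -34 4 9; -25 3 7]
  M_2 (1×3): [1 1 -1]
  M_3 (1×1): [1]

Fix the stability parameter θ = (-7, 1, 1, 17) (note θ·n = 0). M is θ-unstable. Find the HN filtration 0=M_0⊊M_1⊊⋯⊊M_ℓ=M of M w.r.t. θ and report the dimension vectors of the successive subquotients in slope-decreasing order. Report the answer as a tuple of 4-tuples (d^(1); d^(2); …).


Barcode: M ≅ I[1,2]^2, I[1,4]. HN layers by μ_θ (3 steps, strictly decreasing):
  μ^(1)=17; μ^(2)=1; μ^(3)=-7

((0, 0, 0, 1); (0, 3, 1, 0); (3, 0, 0, 0))


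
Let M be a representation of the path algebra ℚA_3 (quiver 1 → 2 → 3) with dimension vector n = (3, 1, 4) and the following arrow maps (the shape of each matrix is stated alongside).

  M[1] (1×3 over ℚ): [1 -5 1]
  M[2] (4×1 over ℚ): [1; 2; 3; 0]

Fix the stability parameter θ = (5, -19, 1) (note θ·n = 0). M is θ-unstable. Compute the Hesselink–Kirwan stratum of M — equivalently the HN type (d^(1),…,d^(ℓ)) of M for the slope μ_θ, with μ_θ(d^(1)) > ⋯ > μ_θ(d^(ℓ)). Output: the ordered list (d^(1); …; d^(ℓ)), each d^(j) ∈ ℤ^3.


Interval decomposition of M: I[1,1]^2, I[1,3], I[3,3]^3.
HN type (ℓ=3): μ^(1)=5; μ^(2)=1; μ^(3)=-7

((2, 0, 0); (0, 0, 4); (1, 1, 0))


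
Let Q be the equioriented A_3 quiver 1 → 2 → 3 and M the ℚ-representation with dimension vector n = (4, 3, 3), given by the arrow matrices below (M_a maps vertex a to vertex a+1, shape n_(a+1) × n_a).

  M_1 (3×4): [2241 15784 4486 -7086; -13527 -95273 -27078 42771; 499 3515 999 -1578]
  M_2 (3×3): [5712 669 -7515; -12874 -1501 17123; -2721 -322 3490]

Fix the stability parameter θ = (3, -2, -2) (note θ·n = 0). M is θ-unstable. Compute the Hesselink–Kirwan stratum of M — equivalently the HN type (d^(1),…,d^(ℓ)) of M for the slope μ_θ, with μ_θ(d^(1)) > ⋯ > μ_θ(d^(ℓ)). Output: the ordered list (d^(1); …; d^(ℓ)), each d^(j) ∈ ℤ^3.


Barcode: M ≅ I[1,1], I[1,2], I[1,3]^2, I[3,3]. HN layers by μ_θ (4 steps, strictly decreasing):
  μ^(1)=3; μ^(2)=1/2; μ^(3)=-1/3; μ^(4)=-2

((1, 0, 0); (1, 1, 0); (2, 2, 2); (0, 0, 1))


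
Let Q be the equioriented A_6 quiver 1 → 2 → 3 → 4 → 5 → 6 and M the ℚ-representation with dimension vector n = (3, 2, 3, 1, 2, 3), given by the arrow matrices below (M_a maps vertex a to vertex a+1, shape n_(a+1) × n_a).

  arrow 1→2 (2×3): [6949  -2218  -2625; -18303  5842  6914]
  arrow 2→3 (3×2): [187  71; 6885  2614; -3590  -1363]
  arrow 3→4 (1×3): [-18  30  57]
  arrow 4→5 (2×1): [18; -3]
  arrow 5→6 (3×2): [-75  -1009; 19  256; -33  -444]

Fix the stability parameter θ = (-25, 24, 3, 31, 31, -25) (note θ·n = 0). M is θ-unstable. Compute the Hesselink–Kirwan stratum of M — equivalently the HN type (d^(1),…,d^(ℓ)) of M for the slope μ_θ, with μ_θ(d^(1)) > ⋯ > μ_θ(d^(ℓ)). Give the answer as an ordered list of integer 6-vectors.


Barcode: M ≅ I[1,1], I[1,3], I[1,6], I[3,3], I[5,6], I[6,6]. HN layers by μ_θ (4 steps, strictly decreasing):
  μ^(1)=27/2; μ^(2)=64/5; μ^(3)=3; μ^(4)=-25

((0, 1, 1, 0, 0, 0); (0, 1, 1, 1, 1, 1); (0, 0, 1, 0, 1, 1); (3, 0, 0, 0, 0, 1))


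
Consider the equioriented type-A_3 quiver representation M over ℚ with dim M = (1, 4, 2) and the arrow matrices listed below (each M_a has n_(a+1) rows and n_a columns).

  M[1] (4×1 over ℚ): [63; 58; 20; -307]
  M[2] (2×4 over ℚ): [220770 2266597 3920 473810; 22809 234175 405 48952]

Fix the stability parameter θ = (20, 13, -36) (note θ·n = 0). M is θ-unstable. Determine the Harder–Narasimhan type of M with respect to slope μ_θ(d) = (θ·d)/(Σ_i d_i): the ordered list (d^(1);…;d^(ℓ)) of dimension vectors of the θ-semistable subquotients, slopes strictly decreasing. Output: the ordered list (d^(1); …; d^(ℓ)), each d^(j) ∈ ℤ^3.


Via rank(M_{q-1}∘⋯∘M_p): M ≅ I[1,3], I[2,2]^2, I[2,3].
μ_θ-semistable layers: μ^(1)=13; μ^(2)=-1; μ^(3)=-23/2

((0, 2, 0); (1, 1, 1); (0, 1, 1))


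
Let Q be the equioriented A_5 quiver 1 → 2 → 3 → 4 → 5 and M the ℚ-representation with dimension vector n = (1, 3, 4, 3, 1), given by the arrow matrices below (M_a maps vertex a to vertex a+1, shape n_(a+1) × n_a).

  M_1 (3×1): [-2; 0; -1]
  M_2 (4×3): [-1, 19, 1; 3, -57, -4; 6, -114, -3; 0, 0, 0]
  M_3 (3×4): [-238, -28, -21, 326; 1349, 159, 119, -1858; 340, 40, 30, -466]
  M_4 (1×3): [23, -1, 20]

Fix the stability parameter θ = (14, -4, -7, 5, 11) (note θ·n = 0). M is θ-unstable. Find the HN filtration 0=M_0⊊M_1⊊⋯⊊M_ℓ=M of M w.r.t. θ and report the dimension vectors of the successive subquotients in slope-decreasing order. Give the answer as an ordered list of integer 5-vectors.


Via rank(M_{q-1}∘⋯∘M_p): M ≅ I[1,5], I[2,2], I[2,4], I[3,3], I[3,4].
μ_θ-semistable layers: μ^(1)=11; μ^(2)=5; μ^(3)=1; μ^(4)=-4; μ^(5)=-11/2; μ^(6)=-7

((0, 0, 0, 0, 1); (0, 0, 0, 3, 0); (1, 1, 1, 0, 0); (0, 1, 0, 0, 0); (0, 1, 1, 0, 0); (0, 0, 2, 0, 0))


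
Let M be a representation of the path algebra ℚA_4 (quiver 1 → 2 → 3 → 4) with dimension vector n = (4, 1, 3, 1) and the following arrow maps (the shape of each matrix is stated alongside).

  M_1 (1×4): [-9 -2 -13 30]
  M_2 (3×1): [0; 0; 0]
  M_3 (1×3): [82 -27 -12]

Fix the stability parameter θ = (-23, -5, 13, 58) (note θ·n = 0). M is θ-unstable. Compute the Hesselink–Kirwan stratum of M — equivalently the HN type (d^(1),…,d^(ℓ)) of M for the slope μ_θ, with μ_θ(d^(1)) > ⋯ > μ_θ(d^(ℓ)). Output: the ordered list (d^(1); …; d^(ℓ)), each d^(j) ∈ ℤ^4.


Via rank(M_{q-1}∘⋯∘M_p): M ≅ I[1,1]^3, I[1,2], I[3,3]^2, I[3,4].
μ_θ-semistable layers: μ^(1)=58; μ^(2)=13; μ^(3)=-5; μ^(4)=-23

((0, 0, 0, 1); (0, 0, 3, 0); (0, 1, 0, 0); (4, 0, 0, 0))


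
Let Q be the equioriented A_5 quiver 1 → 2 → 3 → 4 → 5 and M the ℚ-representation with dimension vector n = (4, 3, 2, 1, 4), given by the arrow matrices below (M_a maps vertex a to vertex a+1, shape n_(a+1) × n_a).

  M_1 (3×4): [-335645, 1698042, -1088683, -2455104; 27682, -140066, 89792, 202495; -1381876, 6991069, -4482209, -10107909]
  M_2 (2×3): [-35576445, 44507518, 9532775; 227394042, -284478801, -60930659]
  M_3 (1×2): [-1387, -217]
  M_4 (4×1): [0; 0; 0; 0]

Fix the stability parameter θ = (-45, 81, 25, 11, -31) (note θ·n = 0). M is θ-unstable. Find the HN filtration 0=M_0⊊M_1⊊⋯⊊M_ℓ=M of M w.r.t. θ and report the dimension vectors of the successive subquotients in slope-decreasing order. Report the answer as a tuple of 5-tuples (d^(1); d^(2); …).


Via rank(M_{q-1}∘⋯∘M_p): M ≅ I[1,1], I[1,2], I[1,3], I[1,4], I[5,5]^4.
μ_θ-semistable layers: μ^(1)=81; μ^(2)=53; μ^(3)=39; μ^(4)=-31; μ^(5)=-45

((0, 1, 0, 0, 0); (0, 1, 1, 0, 0); (0, 1, 1, 1, 0); (0, 0, 0, 0, 4); (4, 0, 0, 0, 0))


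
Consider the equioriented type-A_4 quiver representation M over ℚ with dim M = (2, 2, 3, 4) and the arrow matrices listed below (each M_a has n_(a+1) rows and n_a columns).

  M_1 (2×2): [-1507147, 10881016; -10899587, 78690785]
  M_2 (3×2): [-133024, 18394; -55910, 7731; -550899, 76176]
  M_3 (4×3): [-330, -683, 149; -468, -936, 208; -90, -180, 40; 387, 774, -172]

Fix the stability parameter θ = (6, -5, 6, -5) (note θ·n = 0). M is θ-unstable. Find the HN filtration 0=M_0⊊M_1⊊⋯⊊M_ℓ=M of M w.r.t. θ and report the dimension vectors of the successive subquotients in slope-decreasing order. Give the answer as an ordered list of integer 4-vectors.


Via rank(M_{q-1}∘⋯∘M_p): M ≅ I[1,3], I[1,4], I[3,4], I[4,4]^2.
μ_θ-semistable layers: μ^(1)=6; μ^(2)=1/2; μ^(3)=-5

((0, 0, 1, 0); (2, 2, 2, 2); (0, 0, 0, 2))


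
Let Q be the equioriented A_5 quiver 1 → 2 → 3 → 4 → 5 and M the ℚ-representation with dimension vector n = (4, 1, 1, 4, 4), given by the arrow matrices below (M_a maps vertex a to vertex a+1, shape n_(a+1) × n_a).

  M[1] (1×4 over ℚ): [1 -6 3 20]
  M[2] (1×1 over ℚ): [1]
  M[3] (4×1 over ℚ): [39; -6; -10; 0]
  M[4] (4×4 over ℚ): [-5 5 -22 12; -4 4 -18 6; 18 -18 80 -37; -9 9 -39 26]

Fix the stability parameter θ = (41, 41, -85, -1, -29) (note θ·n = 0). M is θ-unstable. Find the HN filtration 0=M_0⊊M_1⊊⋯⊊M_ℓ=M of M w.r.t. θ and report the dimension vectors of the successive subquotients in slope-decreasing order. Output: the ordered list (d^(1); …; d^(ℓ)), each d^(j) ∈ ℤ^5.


Interval decomposition of M: I[1,1]^3, I[1,5], I[4,4], I[4,5]^2, I[5,5].
HN type (ℓ=5): μ^(1)=41; μ^(2)=-1; μ^(3)=-33/5; μ^(4)=-15; μ^(5)=-29

((3, 0, 0, 0, 0); (0, 0, 0, 1, 0); (1, 1, 1, 1, 1); (0, 0, 0, 2, 2); (0, 0, 0, 0, 1))


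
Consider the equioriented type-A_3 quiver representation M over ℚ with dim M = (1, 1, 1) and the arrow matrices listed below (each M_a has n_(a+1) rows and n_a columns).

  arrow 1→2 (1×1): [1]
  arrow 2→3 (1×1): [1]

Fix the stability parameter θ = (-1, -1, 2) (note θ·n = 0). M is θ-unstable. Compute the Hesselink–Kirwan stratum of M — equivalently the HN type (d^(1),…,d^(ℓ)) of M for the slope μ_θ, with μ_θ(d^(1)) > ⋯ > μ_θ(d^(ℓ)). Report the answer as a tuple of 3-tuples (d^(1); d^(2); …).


Via rank(M_{q-1}∘⋯∘M_p): M ≅ I[1,3].
μ_θ-semistable layers: μ^(1)=2; μ^(2)=-1

((0, 0, 1); (1, 1, 0))


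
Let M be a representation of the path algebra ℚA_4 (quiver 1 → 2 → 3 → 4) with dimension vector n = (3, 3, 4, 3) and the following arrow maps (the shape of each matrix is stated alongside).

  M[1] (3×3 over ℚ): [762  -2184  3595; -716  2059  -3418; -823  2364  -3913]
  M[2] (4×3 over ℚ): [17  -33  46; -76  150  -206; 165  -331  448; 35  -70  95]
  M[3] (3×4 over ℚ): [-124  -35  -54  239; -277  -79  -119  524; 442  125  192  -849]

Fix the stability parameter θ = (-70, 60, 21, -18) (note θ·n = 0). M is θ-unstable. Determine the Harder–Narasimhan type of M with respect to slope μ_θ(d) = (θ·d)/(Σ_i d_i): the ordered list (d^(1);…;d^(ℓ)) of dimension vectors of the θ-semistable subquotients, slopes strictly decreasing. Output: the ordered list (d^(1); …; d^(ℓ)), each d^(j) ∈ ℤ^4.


Via rank(M_{q-1}∘⋯∘M_p): M ≅ I[1,2], I[1,3], I[1,4], I[3,4]^2.
μ_θ-semistable layers: μ^(1)=60; μ^(2)=81/2; μ^(3)=21; μ^(4)=3/2; μ^(5)=-70

((0, 1, 0, 0); (0, 1, 1, 0); (0, 1, 1, 1); (0, 0, 2, 2); (3, 0, 0, 0))


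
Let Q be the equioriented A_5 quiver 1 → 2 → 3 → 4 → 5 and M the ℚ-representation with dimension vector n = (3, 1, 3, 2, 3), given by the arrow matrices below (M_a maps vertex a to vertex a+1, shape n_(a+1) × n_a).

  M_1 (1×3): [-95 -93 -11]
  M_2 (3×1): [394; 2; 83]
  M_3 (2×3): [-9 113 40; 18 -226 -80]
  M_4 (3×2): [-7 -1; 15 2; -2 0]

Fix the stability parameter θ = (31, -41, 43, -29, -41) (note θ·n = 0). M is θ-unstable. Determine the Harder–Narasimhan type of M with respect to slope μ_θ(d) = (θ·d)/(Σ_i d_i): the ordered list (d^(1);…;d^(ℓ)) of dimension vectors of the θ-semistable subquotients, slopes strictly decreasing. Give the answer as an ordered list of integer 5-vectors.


Via rank(M_{q-1}∘⋯∘M_p): M ≅ I[1,1]^2, I[1,3], I[3,3], I[3,5], I[4,5], I[5,5].
μ_θ-semistable layers: μ^(1)=43; μ^(2)=31; μ^(3)=-5; μ^(4)=-9; μ^(5)=-35; μ^(6)=-41

((0, 0, 2, 0, 0); (2, 0, 0, 0, 0); (1, 1, 0, 0, 0); (0, 0, 1, 1, 1); (0, 0, 0, 1, 1); (0, 0, 0, 0, 1))


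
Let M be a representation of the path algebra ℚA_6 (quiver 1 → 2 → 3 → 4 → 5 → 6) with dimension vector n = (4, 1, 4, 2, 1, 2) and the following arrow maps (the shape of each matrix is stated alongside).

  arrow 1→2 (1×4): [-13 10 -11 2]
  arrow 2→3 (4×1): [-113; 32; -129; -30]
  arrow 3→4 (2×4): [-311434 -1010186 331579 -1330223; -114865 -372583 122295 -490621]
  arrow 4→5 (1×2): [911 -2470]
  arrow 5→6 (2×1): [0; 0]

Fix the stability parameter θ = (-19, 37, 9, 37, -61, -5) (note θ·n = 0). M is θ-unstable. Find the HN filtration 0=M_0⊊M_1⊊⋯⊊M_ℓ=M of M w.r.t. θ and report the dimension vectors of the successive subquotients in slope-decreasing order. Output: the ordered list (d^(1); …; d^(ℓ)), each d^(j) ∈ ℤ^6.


Interval decomposition of M: I[1,1]^3, I[1,5], I[3,3]^2, I[3,4], I[6,6]^2.
HN type (ℓ=5): μ^(1)=37; μ^(2)=9; μ^(3)=11/2; μ^(4)=-5; μ^(5)=-19

((0, 0, 0, 1, 0, 0); (0, 0, 3, 0, 0, 0); (0, 1, 1, 1, 1, 0); (0, 0, 0, 0, 0, 2); (4, 0, 0, 0, 0, 0))


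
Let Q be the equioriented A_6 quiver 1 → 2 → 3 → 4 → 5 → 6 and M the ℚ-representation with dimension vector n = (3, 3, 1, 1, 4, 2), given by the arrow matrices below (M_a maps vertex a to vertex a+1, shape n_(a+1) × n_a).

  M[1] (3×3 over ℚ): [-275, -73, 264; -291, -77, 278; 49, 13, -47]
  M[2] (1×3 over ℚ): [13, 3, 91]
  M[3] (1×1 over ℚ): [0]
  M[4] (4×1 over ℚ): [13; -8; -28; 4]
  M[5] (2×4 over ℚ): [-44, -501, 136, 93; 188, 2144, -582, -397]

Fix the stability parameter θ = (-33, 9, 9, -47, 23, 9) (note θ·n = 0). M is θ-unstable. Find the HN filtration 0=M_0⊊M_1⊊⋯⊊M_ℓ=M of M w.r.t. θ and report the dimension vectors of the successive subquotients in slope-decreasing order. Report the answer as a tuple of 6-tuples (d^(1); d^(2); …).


Barcode: M ≅ I[1,1], I[1,2], I[1,3], I[2,2], I[4,5], I[5,5], I[5,6]^2. HN layers by μ_θ (5 steps, strictly decreasing):
  μ^(1)=23; μ^(2)=16; μ^(3)=9; μ^(4)=-33; μ^(5)=-47

((0, 0, 0, 0, 2, 0); (0, 0, 0, 0, 2, 2); (0, 3, 1, 0, 0, 0); (3, 0, 0, 0, 0, 0); (0, 0, 0, 1, 0, 0))


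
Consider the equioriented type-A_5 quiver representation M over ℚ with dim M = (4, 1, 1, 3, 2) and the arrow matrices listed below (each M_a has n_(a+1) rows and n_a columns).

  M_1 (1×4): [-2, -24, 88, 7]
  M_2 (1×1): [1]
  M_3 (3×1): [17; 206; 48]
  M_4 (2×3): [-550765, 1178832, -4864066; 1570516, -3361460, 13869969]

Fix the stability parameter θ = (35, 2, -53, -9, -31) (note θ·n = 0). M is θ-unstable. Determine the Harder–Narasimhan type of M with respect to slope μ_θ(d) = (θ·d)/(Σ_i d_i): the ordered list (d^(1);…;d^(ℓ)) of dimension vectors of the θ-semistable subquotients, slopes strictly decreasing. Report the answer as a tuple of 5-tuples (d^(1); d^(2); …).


Barcode: M ≅ I[1,1]^3, I[1,5], I[4,4], I[4,5]. HN layers by μ_θ (4 steps, strictly decreasing):
  μ^(1)=35; μ^(2)=-9; μ^(3)=-56/5; μ^(4)=-20

((3, 0, 0, 0, 0); (0, 0, 0, 1, 0); (1, 1, 1, 1, 1); (0, 0, 0, 1, 1))


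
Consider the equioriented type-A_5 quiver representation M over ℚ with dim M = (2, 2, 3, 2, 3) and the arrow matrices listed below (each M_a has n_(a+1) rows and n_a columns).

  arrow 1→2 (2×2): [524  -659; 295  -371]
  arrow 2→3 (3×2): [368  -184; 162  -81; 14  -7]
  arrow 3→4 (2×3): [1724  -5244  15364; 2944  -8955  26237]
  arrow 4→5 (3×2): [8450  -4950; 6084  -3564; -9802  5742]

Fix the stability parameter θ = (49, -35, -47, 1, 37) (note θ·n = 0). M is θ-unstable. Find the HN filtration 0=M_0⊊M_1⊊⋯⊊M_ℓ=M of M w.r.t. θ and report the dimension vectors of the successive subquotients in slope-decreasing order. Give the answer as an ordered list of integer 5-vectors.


Barcode: M ≅ I[1,2], I[1,3], I[3,4], I[3,5], I[5,5]^2. HN layers by μ_θ (5 steps, strictly decreasing):
  μ^(1)=37; μ^(2)=7; μ^(3)=1; μ^(4)=-11; μ^(5)=-47

((0, 0, 0, 0, 3); (1, 1, 0, 0, 0); (0, 0, 0, 2, 0); (1, 1, 1, 0, 0); (0, 0, 2, 0, 0))


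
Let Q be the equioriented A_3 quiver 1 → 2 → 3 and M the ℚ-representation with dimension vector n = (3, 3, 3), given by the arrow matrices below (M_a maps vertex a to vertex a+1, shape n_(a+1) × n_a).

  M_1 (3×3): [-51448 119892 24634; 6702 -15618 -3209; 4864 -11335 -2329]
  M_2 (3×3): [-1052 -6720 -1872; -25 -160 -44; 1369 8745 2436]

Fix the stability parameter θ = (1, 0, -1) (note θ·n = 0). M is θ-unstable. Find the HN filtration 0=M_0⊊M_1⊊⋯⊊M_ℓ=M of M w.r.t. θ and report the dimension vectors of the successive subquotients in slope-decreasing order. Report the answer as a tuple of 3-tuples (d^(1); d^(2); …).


Interval decomposition of M: I[1,2], I[1,3]^2, I[3,3].
HN type (ℓ=3): μ^(1)=1/2; μ^(2)=0; μ^(3)=-1

((1, 1, 0); (2, 2, 2); (0, 0, 1))


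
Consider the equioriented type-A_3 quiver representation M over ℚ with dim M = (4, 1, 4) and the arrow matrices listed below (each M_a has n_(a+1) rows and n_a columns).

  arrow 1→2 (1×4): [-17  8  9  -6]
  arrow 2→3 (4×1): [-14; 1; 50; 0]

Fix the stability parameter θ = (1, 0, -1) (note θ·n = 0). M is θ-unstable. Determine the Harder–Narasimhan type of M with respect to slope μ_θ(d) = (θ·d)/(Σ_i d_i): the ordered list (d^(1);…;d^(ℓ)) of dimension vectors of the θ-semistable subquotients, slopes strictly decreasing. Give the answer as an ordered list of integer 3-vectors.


Interval decomposition of M: I[1,1]^3, I[1,3], I[3,3]^3.
HN type (ℓ=3): μ^(1)=1; μ^(2)=0; μ^(3)=-1

((3, 0, 0); (1, 1, 1); (0, 0, 3))


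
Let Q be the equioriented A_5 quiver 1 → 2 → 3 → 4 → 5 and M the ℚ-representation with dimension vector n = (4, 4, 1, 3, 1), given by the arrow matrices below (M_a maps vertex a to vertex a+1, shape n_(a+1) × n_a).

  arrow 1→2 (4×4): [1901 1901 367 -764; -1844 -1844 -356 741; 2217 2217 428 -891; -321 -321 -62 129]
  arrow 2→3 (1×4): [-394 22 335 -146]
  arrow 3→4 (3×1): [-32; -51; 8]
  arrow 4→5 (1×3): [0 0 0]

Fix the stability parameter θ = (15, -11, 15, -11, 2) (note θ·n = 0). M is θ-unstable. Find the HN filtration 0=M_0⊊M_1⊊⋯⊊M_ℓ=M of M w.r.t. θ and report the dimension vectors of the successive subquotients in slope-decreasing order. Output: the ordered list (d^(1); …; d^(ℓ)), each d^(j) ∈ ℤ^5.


Via rank(M_{q-1}∘⋯∘M_p): M ≅ I[1,1], I[1,2]^2, I[1,4], I[2,2], I[4,4]^2, I[5,5].
μ_θ-semistable layers: μ^(1)=15; μ^(2)=2; μ^(3)=-11

((1, 0, 0, 0, 0); (3, 3, 1, 1, 1); (0, 1, 0, 2, 0))


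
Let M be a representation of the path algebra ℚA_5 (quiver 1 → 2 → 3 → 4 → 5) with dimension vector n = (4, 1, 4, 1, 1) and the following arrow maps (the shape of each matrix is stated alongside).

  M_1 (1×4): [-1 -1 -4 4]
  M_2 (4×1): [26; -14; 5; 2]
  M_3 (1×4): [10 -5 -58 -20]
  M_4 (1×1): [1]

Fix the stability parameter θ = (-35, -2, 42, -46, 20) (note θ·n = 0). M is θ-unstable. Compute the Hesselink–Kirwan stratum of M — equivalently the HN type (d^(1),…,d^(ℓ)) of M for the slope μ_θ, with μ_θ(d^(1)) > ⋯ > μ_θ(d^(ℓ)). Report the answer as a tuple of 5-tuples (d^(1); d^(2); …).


Via rank(M_{q-1}∘⋯∘M_p): M ≅ I[1,1]^3, I[1,3], I[3,3]^2, I[3,5].
μ_θ-semistable layers: μ^(1)=42; μ^(2)=20; μ^(3)=-2; μ^(4)=-35

((0, 0, 3, 0, 0); (0, 0, 0, 0, 1); (0, 1, 1, 1, 0); (4, 0, 0, 0, 0))


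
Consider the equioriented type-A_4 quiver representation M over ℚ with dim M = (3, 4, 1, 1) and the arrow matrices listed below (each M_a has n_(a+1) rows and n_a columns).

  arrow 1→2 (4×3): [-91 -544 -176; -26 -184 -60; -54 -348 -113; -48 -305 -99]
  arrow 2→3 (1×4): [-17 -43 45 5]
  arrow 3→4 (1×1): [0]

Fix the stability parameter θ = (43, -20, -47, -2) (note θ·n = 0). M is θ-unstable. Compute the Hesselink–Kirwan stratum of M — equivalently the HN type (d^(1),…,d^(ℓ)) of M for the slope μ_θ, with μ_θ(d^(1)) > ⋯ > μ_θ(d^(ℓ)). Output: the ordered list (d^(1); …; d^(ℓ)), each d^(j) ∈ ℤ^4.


Via rank(M_{q-1}∘⋯∘M_p): M ≅ I[1,2]^2, I[1,3], I[2,2], I[4,4].
μ_θ-semistable layers: μ^(1)=23/2; μ^(2)=-2; μ^(3)=-8; μ^(4)=-20

((2, 2, 0, 0); (0, 0, 0, 1); (1, 1, 1, 0); (0, 1, 0, 0))


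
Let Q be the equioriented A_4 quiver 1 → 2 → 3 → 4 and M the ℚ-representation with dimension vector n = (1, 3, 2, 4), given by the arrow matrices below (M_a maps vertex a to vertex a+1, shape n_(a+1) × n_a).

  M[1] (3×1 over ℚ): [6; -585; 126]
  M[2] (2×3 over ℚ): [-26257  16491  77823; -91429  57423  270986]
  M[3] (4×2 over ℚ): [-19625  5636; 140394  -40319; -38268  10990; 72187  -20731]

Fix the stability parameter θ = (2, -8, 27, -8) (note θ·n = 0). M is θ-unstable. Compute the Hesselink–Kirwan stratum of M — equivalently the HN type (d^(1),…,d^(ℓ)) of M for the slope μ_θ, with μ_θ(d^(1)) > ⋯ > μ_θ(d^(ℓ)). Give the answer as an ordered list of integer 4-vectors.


Via rank(M_{q-1}∘⋯∘M_p): M ≅ I[1,4], I[2,2], I[2,4], I[4,4]^2.
μ_θ-semistable layers: μ^(1)=19/2; μ^(2)=-3; μ^(3)=-8

((0, 0, 2, 2); (1, 1, 0, 0); (0, 2, 0, 2))
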